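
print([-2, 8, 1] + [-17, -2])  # [-2, 8, 1, -17, -2]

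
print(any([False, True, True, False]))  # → True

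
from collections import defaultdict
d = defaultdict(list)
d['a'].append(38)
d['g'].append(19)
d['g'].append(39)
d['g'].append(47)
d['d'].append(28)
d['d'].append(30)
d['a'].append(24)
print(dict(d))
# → {'a': [38, 24], 'g': [19, 39, 47], 'd': [28, 30]}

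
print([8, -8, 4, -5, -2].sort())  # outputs None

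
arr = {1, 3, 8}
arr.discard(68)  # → {1, 3, 8}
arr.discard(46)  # {1, 3, 8}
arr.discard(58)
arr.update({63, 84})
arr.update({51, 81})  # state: {1, 3, 8, 51, 63, 81, 84}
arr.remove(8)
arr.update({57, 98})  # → {1, 3, 51, 57, 63, 81, 84, 98}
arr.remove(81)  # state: {1, 3, 51, 57, 63, 84, 98}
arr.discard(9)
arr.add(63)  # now {1, 3, 51, 57, 63, 84, 98}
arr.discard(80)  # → {1, 3, 51, 57, 63, 84, 98}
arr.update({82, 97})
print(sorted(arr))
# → [1, 3, 51, 57, 63, 82, 84, 97, 98]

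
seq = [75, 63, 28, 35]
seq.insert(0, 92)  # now [92, 75, 63, 28, 35]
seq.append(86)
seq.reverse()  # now [86, 35, 28, 63, 75, 92]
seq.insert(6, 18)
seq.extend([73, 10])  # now [86, 35, 28, 63, 75, 92, 18, 73, 10]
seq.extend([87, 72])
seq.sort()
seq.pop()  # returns 92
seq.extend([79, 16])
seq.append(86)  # [10, 18, 28, 35, 63, 72, 73, 75, 86, 87, 79, 16, 86]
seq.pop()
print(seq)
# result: [10, 18, 28, 35, 63, 72, 73, 75, 86, 87, 79, 16]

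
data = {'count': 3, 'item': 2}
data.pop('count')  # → 3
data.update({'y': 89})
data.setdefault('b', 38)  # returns 38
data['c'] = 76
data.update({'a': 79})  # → {'item': 2, 'y': 89, 'b': 38, 'c': 76, 'a': 79}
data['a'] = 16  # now {'item': 2, 'y': 89, 'b': 38, 'c': 76, 'a': 16}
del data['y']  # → {'item': 2, 'b': 38, 'c': 76, 'a': 16}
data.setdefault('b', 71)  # 38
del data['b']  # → {'item': 2, 'c': 76, 'a': 16}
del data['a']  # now {'item': 2, 'c': 76}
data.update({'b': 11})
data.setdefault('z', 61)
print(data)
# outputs {'item': 2, 'c': 76, 'b': 11, 'z': 61}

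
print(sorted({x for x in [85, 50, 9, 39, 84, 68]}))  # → [9, 39, 50, 68, 84, 85]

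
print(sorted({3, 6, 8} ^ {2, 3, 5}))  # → [2, 5, 6, 8]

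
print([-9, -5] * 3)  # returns [-9, -5, -9, -5, -9, -5]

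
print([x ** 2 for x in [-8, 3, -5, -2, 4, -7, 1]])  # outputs [64, 9, 25, 4, 16, 49, 1]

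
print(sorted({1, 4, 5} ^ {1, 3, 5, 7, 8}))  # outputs [3, 4, 7, 8]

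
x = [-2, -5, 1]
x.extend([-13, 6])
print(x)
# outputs [-2, -5, 1, -13, 6]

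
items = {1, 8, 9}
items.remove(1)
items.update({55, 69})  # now {8, 9, 55, 69}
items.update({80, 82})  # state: {8, 9, 55, 69, 80, 82}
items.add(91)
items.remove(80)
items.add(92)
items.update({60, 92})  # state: {8, 9, 55, 60, 69, 82, 91, 92}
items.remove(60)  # {8, 9, 55, 69, 82, 91, 92}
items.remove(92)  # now {8, 9, 55, 69, 82, 91}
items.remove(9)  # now {8, 55, 69, 82, 91}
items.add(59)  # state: {8, 55, 59, 69, 82, 91}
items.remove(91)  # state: {8, 55, 59, 69, 82}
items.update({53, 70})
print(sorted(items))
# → [8, 53, 55, 59, 69, 70, 82]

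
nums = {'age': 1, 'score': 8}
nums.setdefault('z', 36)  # 36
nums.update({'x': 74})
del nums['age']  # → {'score': 8, 'z': 36, 'x': 74}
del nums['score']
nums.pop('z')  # 36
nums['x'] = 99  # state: {'x': 99}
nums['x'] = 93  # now {'x': 93}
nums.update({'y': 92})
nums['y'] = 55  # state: {'x': 93, 'y': 55}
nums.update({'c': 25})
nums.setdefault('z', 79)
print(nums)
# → {'x': 93, 'y': 55, 'c': 25, 'z': 79}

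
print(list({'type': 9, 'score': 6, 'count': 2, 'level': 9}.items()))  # [('type', 9), ('score', 6), ('count', 2), ('level', 9)]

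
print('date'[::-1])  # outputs etad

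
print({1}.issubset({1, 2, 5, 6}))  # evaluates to True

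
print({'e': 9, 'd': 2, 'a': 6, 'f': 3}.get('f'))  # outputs 3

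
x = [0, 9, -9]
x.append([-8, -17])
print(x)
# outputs [0, 9, -9, [-8, -17]]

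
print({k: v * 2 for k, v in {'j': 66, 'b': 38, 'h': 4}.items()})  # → {'j': 132, 'b': 76, 'h': 8}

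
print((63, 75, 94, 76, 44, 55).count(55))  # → 1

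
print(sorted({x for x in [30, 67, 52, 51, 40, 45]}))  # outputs [30, 40, 45, 51, 52, 67]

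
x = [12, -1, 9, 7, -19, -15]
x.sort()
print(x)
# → [-19, -15, -1, 7, 9, 12]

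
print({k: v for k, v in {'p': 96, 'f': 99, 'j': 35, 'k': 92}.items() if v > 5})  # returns {'p': 96, 'f': 99, 'j': 35, 'k': 92}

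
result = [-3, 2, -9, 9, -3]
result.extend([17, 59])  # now [-3, 2, -9, 9, -3, 17, 59]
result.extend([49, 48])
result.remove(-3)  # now [2, -9, 9, -3, 17, 59, 49, 48]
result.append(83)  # [2, -9, 9, -3, 17, 59, 49, 48, 83]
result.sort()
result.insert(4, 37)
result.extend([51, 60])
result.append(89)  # [-9, -3, 2, 9, 37, 17, 48, 49, 59, 83, 51, 60, 89]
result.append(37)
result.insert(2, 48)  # [-9, -3, 48, 2, 9, 37, 17, 48, 49, 59, 83, 51, 60, 89, 37]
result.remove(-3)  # [-9, 48, 2, 9, 37, 17, 48, 49, 59, 83, 51, 60, 89, 37]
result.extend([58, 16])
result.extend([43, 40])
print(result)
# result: [-9, 48, 2, 9, 37, 17, 48, 49, 59, 83, 51, 60, 89, 37, 58, 16, 43, 40]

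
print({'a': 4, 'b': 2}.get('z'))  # None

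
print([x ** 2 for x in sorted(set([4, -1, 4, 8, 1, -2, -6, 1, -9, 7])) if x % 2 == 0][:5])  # [36, 4, 16, 64]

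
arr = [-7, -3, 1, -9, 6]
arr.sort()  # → [-9, -7, -3, 1, 6]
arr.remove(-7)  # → [-9, -3, 1, 6]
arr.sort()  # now [-9, -3, 1, 6]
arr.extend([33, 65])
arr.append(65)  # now [-9, -3, 1, 6, 33, 65, 65]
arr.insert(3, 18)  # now [-9, -3, 1, 18, 6, 33, 65, 65]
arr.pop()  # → 65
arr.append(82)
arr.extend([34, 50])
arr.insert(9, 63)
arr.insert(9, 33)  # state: [-9, -3, 1, 18, 6, 33, 65, 82, 34, 33, 63, 50]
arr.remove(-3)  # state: [-9, 1, 18, 6, 33, 65, 82, 34, 33, 63, 50]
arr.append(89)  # [-9, 1, 18, 6, 33, 65, 82, 34, 33, 63, 50, 89]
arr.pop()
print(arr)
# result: [-9, 1, 18, 6, 33, 65, 82, 34, 33, 63, 50]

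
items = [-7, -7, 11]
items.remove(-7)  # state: [-7, 11]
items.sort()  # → [-7, 11]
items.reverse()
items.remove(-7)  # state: [11]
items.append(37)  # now [11, 37]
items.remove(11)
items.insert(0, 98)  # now [98, 37]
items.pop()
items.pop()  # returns 98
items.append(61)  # [61]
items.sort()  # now [61]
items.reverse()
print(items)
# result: [61]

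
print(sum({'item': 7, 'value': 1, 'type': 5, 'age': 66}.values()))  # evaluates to 79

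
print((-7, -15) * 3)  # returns (-7, -15, -7, -15, -7, -15)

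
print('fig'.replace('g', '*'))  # fi*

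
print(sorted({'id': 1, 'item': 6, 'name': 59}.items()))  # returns [('id', 1), ('item', 6), ('name', 59)]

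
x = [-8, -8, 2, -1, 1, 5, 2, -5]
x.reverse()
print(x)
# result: [-5, 2, 5, 1, -1, 2, -8, -8]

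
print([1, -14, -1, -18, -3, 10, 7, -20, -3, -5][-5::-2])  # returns [10, -18, -14]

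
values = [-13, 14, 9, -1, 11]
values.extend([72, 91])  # [-13, 14, 9, -1, 11, 72, 91]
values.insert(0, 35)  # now [35, -13, 14, 9, -1, 11, 72, 91]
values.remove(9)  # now [35, -13, 14, -1, 11, 72, 91]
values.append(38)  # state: [35, -13, 14, -1, 11, 72, 91, 38]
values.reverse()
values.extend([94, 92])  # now [38, 91, 72, 11, -1, 14, -13, 35, 94, 92]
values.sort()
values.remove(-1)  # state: [-13, 11, 14, 35, 38, 72, 91, 92, 94]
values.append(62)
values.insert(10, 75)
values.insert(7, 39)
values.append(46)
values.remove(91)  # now [-13, 11, 14, 35, 38, 72, 39, 92, 94, 62, 75, 46]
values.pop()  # 46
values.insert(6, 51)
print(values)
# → [-13, 11, 14, 35, 38, 72, 51, 39, 92, 94, 62, 75]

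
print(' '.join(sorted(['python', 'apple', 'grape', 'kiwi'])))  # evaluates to apple grape kiwi python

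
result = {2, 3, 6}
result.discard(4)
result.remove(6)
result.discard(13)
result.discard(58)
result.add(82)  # {2, 3, 82}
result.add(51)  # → {2, 3, 51, 82}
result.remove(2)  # {3, 51, 82}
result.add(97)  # {3, 51, 82, 97}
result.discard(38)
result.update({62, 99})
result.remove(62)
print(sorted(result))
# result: [3, 51, 82, 97, 99]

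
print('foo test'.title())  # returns Foo Test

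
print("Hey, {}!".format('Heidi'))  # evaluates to Hey, Heidi!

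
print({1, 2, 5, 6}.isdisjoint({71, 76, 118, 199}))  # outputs True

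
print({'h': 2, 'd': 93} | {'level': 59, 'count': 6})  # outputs {'h': 2, 'd': 93, 'level': 59, 'count': 6}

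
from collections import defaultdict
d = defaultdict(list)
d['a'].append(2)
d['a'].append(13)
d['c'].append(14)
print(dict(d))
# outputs {'a': [2, 13], 'c': [14]}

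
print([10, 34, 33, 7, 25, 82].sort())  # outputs None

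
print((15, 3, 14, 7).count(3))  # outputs 1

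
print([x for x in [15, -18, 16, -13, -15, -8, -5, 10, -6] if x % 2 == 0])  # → [-18, 16, -8, 10, -6]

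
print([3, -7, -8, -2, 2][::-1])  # [2, -2, -8, -7, 3]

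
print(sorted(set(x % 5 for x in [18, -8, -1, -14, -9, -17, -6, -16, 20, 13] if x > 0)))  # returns [0, 3]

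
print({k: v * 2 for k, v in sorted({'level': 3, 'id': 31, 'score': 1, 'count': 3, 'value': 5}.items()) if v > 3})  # {'id': 62, 'value': 10}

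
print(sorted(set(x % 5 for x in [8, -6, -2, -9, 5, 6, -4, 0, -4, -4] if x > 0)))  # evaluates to [0, 1, 3]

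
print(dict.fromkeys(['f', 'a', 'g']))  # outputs {'f': None, 'a': None, 'g': None}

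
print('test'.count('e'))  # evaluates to 1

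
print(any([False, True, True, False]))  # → True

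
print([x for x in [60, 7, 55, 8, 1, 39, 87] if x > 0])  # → [60, 7, 55, 8, 1, 39, 87]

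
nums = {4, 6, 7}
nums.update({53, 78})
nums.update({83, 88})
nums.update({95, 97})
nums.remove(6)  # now {4, 7, 53, 78, 83, 88, 95, 97}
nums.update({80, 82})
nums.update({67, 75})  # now {4, 7, 53, 67, 75, 78, 80, 82, 83, 88, 95, 97}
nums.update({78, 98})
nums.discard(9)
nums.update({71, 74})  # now {4, 7, 53, 67, 71, 74, 75, 78, 80, 82, 83, 88, 95, 97, 98}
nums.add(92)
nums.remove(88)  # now {4, 7, 53, 67, 71, 74, 75, 78, 80, 82, 83, 92, 95, 97, 98}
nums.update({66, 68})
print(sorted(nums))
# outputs [4, 7, 53, 66, 67, 68, 71, 74, 75, 78, 80, 82, 83, 92, 95, 97, 98]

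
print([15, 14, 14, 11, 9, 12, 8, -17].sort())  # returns None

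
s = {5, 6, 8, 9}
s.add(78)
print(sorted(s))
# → [5, 6, 8, 9, 78]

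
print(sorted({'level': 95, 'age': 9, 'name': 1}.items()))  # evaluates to [('age', 9), ('level', 95), ('name', 1)]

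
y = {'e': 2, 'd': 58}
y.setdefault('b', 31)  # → 31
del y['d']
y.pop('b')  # 31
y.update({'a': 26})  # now {'e': 2, 'a': 26}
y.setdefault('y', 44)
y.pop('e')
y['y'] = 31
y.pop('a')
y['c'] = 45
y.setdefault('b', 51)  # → 51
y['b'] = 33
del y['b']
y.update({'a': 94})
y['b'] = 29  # {'y': 31, 'c': 45, 'a': 94, 'b': 29}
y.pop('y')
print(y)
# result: {'c': 45, 'a': 94, 'b': 29}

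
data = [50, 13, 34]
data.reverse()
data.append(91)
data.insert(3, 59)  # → [34, 13, 50, 59, 91]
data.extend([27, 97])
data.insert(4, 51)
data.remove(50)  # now [34, 13, 59, 51, 91, 27, 97]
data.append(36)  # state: [34, 13, 59, 51, 91, 27, 97, 36]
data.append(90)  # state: [34, 13, 59, 51, 91, 27, 97, 36, 90]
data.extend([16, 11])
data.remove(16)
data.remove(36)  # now [34, 13, 59, 51, 91, 27, 97, 90, 11]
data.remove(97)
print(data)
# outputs [34, 13, 59, 51, 91, 27, 90, 11]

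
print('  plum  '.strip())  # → plum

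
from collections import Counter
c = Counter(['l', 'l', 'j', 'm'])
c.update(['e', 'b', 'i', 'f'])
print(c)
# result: Counter({'l': 2, 'j': 1, 'm': 1, 'e': 1, 'b': 1, 'i': 1, 'f': 1})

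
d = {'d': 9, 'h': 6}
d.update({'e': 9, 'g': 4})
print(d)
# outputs {'d': 9, 'h': 6, 'e': 9, 'g': 4}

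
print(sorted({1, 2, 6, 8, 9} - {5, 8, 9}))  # [1, 2, 6]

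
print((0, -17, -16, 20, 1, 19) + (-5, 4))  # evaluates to (0, -17, -16, 20, 1, 19, -5, 4)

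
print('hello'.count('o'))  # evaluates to 1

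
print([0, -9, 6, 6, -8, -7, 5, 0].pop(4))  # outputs -8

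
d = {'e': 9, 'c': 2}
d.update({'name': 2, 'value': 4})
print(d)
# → {'e': 9, 'c': 2, 'name': 2, 'value': 4}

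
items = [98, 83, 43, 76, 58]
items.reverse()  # [58, 76, 43, 83, 98]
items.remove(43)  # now [58, 76, 83, 98]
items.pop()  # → 98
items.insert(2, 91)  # [58, 76, 91, 83]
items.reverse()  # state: [83, 91, 76, 58]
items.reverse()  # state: [58, 76, 91, 83]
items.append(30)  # [58, 76, 91, 83, 30]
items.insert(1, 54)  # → [58, 54, 76, 91, 83, 30]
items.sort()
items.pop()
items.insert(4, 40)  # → [30, 54, 58, 76, 40, 83]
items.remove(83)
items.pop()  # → 40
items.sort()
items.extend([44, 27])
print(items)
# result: [30, 54, 58, 76, 44, 27]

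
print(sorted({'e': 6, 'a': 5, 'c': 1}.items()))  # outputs [('a', 5), ('c', 1), ('e', 6)]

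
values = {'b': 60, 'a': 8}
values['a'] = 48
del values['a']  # {'b': 60}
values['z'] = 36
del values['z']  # {'b': 60}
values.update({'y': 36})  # {'b': 60, 'y': 36}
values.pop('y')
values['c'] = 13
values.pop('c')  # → 13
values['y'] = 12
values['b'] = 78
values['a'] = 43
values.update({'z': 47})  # {'b': 78, 'y': 12, 'a': 43, 'z': 47}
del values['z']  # {'b': 78, 'y': 12, 'a': 43}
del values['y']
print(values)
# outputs {'b': 78, 'a': 43}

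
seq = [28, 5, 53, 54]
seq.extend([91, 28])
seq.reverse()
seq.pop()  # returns 28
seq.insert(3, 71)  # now [28, 91, 54, 71, 53, 5]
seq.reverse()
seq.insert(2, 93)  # [5, 53, 93, 71, 54, 91, 28]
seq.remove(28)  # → [5, 53, 93, 71, 54, 91]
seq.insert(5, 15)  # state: [5, 53, 93, 71, 54, 15, 91]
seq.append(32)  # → [5, 53, 93, 71, 54, 15, 91, 32]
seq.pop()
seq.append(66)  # [5, 53, 93, 71, 54, 15, 91, 66]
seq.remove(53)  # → [5, 93, 71, 54, 15, 91, 66]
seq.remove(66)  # [5, 93, 71, 54, 15, 91]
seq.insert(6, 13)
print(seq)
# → [5, 93, 71, 54, 15, 91, 13]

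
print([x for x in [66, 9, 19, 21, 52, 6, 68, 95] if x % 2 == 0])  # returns [66, 52, 6, 68]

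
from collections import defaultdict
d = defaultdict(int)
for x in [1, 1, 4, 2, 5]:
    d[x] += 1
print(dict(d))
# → {1: 2, 4: 1, 2: 1, 5: 1}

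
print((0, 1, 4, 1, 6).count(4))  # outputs 1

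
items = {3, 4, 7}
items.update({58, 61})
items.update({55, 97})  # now {3, 4, 7, 55, 58, 61, 97}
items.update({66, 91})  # {3, 4, 7, 55, 58, 61, 66, 91, 97}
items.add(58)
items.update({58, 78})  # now {3, 4, 7, 55, 58, 61, 66, 78, 91, 97}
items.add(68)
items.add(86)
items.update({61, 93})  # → {3, 4, 7, 55, 58, 61, 66, 68, 78, 86, 91, 93, 97}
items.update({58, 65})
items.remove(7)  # {3, 4, 55, 58, 61, 65, 66, 68, 78, 86, 91, 93, 97}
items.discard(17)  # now {3, 4, 55, 58, 61, 65, 66, 68, 78, 86, 91, 93, 97}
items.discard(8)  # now {3, 4, 55, 58, 61, 65, 66, 68, 78, 86, 91, 93, 97}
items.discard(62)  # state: {3, 4, 55, 58, 61, 65, 66, 68, 78, 86, 91, 93, 97}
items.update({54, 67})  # {3, 4, 54, 55, 58, 61, 65, 66, 67, 68, 78, 86, 91, 93, 97}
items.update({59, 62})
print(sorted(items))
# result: [3, 4, 54, 55, 58, 59, 61, 62, 65, 66, 67, 68, 78, 86, 91, 93, 97]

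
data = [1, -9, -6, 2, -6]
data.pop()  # -6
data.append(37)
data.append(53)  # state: [1, -9, -6, 2, 37, 53]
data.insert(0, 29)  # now [29, 1, -9, -6, 2, 37, 53]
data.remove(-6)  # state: [29, 1, -9, 2, 37, 53]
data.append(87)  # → [29, 1, -9, 2, 37, 53, 87]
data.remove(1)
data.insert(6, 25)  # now [29, -9, 2, 37, 53, 87, 25]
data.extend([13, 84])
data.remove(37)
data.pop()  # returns 84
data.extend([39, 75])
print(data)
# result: [29, -9, 2, 53, 87, 25, 13, 39, 75]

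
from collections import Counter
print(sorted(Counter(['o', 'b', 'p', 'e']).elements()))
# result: ['b', 'e', 'o', 'p']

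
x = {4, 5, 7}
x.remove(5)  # {4, 7}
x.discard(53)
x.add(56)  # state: {4, 7, 56}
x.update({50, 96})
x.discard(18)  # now {4, 7, 50, 56, 96}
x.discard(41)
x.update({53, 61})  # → {4, 7, 50, 53, 56, 61, 96}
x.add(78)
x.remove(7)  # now {4, 50, 53, 56, 61, 78, 96}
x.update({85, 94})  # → {4, 50, 53, 56, 61, 78, 85, 94, 96}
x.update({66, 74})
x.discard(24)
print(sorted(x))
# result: [4, 50, 53, 56, 61, 66, 74, 78, 85, 94, 96]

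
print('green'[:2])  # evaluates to gr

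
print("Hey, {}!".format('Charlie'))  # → Hey, Charlie!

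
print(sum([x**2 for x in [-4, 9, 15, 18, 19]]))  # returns 1007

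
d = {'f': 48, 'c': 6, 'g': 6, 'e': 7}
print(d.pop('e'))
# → 7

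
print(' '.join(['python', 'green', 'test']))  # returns python green test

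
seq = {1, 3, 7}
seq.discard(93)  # {1, 3, 7}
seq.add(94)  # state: {1, 3, 7, 94}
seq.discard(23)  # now {1, 3, 7, 94}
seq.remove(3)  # {1, 7, 94}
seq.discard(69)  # {1, 7, 94}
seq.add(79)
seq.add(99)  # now {1, 7, 79, 94, 99}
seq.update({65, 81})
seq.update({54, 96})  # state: {1, 7, 54, 65, 79, 81, 94, 96, 99}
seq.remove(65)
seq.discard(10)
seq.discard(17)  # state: {1, 7, 54, 79, 81, 94, 96, 99}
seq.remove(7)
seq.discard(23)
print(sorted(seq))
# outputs [1, 54, 79, 81, 94, 96, 99]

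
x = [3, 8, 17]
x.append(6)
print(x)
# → [3, 8, 17, 6]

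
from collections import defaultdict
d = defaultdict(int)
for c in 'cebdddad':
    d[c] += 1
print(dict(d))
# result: {'c': 1, 'e': 1, 'b': 1, 'd': 4, 'a': 1}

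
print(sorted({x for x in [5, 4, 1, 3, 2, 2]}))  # [1, 2, 3, 4, 5]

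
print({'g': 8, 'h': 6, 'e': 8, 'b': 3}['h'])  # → 6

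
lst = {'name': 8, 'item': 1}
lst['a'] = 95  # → {'name': 8, 'item': 1, 'a': 95}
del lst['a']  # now {'name': 8, 'item': 1}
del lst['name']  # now {'item': 1}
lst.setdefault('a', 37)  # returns 37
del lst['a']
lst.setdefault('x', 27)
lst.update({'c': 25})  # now {'item': 1, 'x': 27, 'c': 25}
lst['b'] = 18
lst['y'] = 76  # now {'item': 1, 'x': 27, 'c': 25, 'b': 18, 'y': 76}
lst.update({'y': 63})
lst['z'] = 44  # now {'item': 1, 'x': 27, 'c': 25, 'b': 18, 'y': 63, 'z': 44}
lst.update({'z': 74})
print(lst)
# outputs {'item': 1, 'x': 27, 'c': 25, 'b': 18, 'y': 63, 'z': 74}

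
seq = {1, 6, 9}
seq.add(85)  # {1, 6, 9, 85}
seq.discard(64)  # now {1, 6, 9, 85}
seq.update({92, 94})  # {1, 6, 9, 85, 92, 94}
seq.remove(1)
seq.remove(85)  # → {6, 9, 92, 94}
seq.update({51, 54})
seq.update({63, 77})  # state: {6, 9, 51, 54, 63, 77, 92, 94}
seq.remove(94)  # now {6, 9, 51, 54, 63, 77, 92}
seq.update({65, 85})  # {6, 9, 51, 54, 63, 65, 77, 85, 92}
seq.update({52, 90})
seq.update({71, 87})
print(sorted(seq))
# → [6, 9, 51, 52, 54, 63, 65, 71, 77, 85, 87, 90, 92]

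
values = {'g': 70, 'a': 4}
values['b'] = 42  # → {'g': 70, 'a': 4, 'b': 42}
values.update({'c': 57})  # {'g': 70, 'a': 4, 'b': 42, 'c': 57}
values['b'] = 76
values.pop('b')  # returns 76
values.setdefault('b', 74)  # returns 74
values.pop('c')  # 57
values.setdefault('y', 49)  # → 49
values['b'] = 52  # {'g': 70, 'a': 4, 'b': 52, 'y': 49}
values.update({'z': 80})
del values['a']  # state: {'g': 70, 'b': 52, 'y': 49, 'z': 80}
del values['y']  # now {'g': 70, 'b': 52, 'z': 80}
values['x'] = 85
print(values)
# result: {'g': 70, 'b': 52, 'z': 80, 'x': 85}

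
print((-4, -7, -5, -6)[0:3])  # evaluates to (-4, -7, -5)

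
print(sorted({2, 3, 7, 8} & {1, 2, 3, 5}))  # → [2, 3]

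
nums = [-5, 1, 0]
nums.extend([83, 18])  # [-5, 1, 0, 83, 18]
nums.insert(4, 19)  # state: [-5, 1, 0, 83, 19, 18]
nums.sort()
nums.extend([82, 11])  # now [-5, 0, 1, 18, 19, 83, 82, 11]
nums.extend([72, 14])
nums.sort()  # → [-5, 0, 1, 11, 14, 18, 19, 72, 82, 83]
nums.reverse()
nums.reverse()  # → [-5, 0, 1, 11, 14, 18, 19, 72, 82, 83]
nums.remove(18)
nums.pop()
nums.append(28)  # [-5, 0, 1, 11, 14, 19, 72, 82, 28]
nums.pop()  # 28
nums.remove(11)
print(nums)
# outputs [-5, 0, 1, 14, 19, 72, 82]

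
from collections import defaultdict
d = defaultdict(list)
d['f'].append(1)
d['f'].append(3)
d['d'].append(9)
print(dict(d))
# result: {'f': [1, 3], 'd': [9]}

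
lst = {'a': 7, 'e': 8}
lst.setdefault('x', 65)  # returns 65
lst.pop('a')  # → 7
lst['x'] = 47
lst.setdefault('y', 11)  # 11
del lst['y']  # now {'e': 8, 'x': 47}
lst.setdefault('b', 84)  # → 84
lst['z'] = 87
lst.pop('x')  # 47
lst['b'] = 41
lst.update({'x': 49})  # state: {'e': 8, 'b': 41, 'z': 87, 'x': 49}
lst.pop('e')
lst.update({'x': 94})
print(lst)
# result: {'b': 41, 'z': 87, 'x': 94}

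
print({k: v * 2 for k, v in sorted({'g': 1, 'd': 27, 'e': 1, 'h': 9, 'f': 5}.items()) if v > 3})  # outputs {'d': 54, 'f': 10, 'h': 18}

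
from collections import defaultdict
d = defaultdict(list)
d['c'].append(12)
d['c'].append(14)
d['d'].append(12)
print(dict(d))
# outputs {'c': [12, 14], 'd': [12]}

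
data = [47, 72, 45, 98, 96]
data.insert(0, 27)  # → [27, 47, 72, 45, 98, 96]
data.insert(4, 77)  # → [27, 47, 72, 45, 77, 98, 96]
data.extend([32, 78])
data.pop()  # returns 78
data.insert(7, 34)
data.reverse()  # [32, 34, 96, 98, 77, 45, 72, 47, 27]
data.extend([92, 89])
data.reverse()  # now [89, 92, 27, 47, 72, 45, 77, 98, 96, 34, 32]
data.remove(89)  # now [92, 27, 47, 72, 45, 77, 98, 96, 34, 32]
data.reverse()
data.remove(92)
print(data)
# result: [32, 34, 96, 98, 77, 45, 72, 47, 27]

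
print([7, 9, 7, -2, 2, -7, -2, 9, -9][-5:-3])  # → [2, -7]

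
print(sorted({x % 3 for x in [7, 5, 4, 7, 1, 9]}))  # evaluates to [0, 1, 2]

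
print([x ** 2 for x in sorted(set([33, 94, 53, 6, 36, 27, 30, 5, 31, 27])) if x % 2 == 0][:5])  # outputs [36, 900, 1296, 8836]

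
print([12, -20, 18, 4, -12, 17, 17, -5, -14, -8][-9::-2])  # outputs [-20]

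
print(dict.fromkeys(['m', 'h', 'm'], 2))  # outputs {'m': 2, 'h': 2}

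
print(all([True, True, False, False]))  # False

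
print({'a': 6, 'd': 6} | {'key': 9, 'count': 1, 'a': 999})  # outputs {'a': 999, 'd': 6, 'key': 9, 'count': 1}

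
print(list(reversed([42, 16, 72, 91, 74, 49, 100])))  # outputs [100, 49, 74, 91, 72, 16, 42]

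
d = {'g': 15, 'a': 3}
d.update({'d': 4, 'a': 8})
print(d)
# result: {'g': 15, 'a': 8, 'd': 4}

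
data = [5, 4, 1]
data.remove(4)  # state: [5, 1]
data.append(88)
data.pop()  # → 88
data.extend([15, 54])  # [5, 1, 15, 54]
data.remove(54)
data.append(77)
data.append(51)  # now [5, 1, 15, 77, 51]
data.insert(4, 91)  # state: [5, 1, 15, 77, 91, 51]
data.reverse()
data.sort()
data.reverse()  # [91, 77, 51, 15, 5, 1]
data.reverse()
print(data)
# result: [1, 5, 15, 51, 77, 91]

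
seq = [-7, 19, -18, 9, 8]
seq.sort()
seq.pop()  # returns 19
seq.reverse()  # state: [9, 8, -7, -18]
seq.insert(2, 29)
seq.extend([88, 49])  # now [9, 8, 29, -7, -18, 88, 49]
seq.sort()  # [-18, -7, 8, 9, 29, 49, 88]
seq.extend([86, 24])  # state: [-18, -7, 8, 9, 29, 49, 88, 86, 24]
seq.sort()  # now [-18, -7, 8, 9, 24, 29, 49, 86, 88]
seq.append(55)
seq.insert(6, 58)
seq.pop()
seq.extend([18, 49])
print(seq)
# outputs [-18, -7, 8, 9, 24, 29, 58, 49, 86, 88, 18, 49]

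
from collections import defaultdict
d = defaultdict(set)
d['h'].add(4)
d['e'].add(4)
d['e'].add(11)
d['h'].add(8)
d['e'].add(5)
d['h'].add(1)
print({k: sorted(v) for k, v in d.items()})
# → {'h': [1, 4, 8], 'e': [4, 5, 11]}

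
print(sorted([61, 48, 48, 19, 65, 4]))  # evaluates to [4, 19, 48, 48, 61, 65]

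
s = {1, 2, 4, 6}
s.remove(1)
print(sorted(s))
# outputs [2, 4, 6]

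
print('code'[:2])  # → co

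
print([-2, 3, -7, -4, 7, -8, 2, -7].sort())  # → None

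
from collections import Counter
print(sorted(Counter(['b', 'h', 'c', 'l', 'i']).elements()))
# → ['b', 'c', 'h', 'i', 'l']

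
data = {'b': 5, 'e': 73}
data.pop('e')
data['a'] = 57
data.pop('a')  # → 57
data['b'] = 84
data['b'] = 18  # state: {'b': 18}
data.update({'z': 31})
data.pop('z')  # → 31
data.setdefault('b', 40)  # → 18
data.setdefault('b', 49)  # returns 18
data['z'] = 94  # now {'b': 18, 'z': 94}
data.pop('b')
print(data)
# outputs {'z': 94}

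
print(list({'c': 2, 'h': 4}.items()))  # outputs [('c', 2), ('h', 4)]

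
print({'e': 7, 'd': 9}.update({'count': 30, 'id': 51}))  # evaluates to None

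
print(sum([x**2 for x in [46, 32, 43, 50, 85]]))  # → 14714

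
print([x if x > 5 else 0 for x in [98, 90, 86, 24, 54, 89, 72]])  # [98, 90, 86, 24, 54, 89, 72]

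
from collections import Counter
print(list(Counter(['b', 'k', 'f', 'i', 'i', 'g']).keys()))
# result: ['b', 'k', 'f', 'i', 'g']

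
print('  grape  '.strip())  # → grape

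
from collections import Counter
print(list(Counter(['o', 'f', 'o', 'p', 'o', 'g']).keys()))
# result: ['o', 'f', 'p', 'g']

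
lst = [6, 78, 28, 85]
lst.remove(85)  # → [6, 78, 28]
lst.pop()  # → 28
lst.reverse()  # [78, 6]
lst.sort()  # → [6, 78]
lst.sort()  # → [6, 78]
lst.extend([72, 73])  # [6, 78, 72, 73]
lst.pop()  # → 73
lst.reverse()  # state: [72, 78, 6]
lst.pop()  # 6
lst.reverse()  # [78, 72]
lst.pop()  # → 72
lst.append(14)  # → [78, 14]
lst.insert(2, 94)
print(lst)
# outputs [78, 14, 94]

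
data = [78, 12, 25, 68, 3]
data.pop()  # 3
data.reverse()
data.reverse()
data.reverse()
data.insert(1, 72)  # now [68, 72, 25, 12, 78]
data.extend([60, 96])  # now [68, 72, 25, 12, 78, 60, 96]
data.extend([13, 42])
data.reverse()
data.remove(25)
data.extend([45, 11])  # [42, 13, 96, 60, 78, 12, 72, 68, 45, 11]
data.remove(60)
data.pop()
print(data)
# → [42, 13, 96, 78, 12, 72, 68, 45]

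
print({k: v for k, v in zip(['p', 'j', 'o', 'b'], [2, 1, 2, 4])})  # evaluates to {'p': 2, 'j': 1, 'o': 2, 'b': 4}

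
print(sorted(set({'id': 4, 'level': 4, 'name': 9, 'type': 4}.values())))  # [4, 9]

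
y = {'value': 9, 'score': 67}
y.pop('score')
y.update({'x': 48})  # {'value': 9, 'x': 48}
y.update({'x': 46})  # {'value': 9, 'x': 46}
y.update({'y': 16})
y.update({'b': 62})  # {'value': 9, 'x': 46, 'y': 16, 'b': 62}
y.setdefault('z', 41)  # 41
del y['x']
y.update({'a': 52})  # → {'value': 9, 'y': 16, 'b': 62, 'z': 41, 'a': 52}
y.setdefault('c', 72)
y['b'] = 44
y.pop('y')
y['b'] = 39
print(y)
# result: {'value': 9, 'b': 39, 'z': 41, 'a': 52, 'c': 72}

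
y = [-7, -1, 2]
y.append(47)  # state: [-7, -1, 2, 47]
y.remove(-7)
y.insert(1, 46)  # [-1, 46, 2, 47]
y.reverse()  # [47, 2, 46, -1]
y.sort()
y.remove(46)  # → [-1, 2, 47]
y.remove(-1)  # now [2, 47]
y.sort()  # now [2, 47]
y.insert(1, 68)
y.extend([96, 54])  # [2, 68, 47, 96, 54]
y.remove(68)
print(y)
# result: [2, 47, 96, 54]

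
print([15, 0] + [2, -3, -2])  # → [15, 0, 2, -3, -2]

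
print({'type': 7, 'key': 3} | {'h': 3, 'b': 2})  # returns {'type': 7, 'key': 3, 'h': 3, 'b': 2}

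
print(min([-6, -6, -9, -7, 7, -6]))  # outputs -9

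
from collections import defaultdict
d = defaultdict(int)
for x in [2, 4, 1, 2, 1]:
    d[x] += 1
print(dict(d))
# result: {2: 2, 4: 1, 1: 2}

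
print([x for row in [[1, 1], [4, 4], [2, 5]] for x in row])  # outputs [1, 1, 4, 4, 2, 5]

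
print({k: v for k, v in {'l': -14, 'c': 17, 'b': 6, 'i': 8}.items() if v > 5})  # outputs {'c': 17, 'b': 6, 'i': 8}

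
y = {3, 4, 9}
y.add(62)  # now {3, 4, 9, 62}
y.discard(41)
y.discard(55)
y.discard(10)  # {3, 4, 9, 62}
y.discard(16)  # {3, 4, 9, 62}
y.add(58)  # {3, 4, 9, 58, 62}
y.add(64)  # {3, 4, 9, 58, 62, 64}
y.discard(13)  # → {3, 4, 9, 58, 62, 64}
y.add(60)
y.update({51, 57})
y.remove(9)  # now {3, 4, 51, 57, 58, 60, 62, 64}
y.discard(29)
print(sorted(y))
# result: [3, 4, 51, 57, 58, 60, 62, 64]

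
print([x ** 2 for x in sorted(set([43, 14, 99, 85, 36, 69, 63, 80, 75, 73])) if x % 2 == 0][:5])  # [196, 1296, 6400]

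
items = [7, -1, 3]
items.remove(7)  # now [-1, 3]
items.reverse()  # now [3, -1]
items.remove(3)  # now [-1]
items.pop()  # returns -1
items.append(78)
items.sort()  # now [78]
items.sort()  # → [78]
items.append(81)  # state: [78, 81]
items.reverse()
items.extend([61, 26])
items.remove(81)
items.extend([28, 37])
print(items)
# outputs [78, 61, 26, 28, 37]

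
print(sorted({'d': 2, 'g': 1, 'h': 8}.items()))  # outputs [('d', 2), ('g', 1), ('h', 8)]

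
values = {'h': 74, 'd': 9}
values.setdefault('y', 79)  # 79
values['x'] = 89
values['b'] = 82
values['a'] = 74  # {'h': 74, 'd': 9, 'y': 79, 'x': 89, 'b': 82, 'a': 74}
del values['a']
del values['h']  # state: {'d': 9, 'y': 79, 'x': 89, 'b': 82}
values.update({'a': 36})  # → {'d': 9, 'y': 79, 'x': 89, 'b': 82, 'a': 36}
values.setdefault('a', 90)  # 36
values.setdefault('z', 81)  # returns 81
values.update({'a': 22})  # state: {'d': 9, 'y': 79, 'x': 89, 'b': 82, 'a': 22, 'z': 81}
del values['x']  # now {'d': 9, 'y': 79, 'b': 82, 'a': 22, 'z': 81}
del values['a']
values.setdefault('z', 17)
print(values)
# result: {'d': 9, 'y': 79, 'b': 82, 'z': 81}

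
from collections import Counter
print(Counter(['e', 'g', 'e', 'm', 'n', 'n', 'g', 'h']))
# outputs Counter({'e': 2, 'g': 2, 'n': 2, 'm': 1, 'h': 1})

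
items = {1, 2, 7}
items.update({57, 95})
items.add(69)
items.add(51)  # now {1, 2, 7, 51, 57, 69, 95}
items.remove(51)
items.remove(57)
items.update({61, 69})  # {1, 2, 7, 61, 69, 95}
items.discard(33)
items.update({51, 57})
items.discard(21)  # {1, 2, 7, 51, 57, 61, 69, 95}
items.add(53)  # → {1, 2, 7, 51, 53, 57, 61, 69, 95}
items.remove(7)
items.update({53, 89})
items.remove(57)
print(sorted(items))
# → [1, 2, 51, 53, 61, 69, 89, 95]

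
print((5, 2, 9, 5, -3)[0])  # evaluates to 5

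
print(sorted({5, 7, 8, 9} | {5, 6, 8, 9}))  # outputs [5, 6, 7, 8, 9]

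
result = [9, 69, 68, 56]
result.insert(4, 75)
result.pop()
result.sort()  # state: [9, 56, 68, 69]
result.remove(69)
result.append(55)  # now [9, 56, 68, 55]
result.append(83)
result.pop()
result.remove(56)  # [9, 68, 55]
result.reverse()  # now [55, 68, 9]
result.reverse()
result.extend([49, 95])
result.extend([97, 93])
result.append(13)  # [9, 68, 55, 49, 95, 97, 93, 13]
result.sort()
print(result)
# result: [9, 13, 49, 55, 68, 93, 95, 97]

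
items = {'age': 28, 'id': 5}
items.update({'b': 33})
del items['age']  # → {'id': 5, 'b': 33}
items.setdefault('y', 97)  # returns 97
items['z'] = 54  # {'id': 5, 'b': 33, 'y': 97, 'z': 54}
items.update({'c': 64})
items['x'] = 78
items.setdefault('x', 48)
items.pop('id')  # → 5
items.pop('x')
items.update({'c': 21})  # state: {'b': 33, 'y': 97, 'z': 54, 'c': 21}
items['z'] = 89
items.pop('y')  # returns 97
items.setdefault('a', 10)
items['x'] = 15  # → {'b': 33, 'z': 89, 'c': 21, 'a': 10, 'x': 15}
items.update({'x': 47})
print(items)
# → {'b': 33, 'z': 89, 'c': 21, 'a': 10, 'x': 47}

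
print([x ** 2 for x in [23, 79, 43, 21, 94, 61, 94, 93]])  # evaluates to [529, 6241, 1849, 441, 8836, 3721, 8836, 8649]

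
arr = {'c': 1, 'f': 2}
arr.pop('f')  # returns 2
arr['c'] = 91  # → {'c': 91}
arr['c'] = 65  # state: {'c': 65}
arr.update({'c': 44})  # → {'c': 44}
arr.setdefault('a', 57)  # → 57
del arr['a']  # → {'c': 44}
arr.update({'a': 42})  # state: {'c': 44, 'a': 42}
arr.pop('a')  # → 42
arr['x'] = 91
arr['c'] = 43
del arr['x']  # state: {'c': 43}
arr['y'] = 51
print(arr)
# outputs {'c': 43, 'y': 51}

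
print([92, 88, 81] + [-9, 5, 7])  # [92, 88, 81, -9, 5, 7]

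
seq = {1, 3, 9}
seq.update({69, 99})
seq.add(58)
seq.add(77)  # {1, 3, 9, 58, 69, 77, 99}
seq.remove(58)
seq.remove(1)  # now {3, 9, 69, 77, 99}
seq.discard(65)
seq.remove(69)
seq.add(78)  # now {3, 9, 77, 78, 99}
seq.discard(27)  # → {3, 9, 77, 78, 99}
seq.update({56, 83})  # {3, 9, 56, 77, 78, 83, 99}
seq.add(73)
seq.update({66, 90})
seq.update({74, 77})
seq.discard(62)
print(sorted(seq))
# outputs [3, 9, 56, 66, 73, 74, 77, 78, 83, 90, 99]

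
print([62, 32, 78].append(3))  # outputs None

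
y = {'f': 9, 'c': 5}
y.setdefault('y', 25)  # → 25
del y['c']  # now {'f': 9, 'y': 25}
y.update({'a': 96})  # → {'f': 9, 'y': 25, 'a': 96}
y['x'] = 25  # {'f': 9, 'y': 25, 'a': 96, 'x': 25}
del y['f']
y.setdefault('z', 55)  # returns 55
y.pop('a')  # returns 96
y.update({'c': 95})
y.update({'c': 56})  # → {'y': 25, 'x': 25, 'z': 55, 'c': 56}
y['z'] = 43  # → {'y': 25, 'x': 25, 'z': 43, 'c': 56}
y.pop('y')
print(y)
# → {'x': 25, 'z': 43, 'c': 56}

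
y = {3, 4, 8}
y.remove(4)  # {3, 8}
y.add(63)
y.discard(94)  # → {3, 8, 63}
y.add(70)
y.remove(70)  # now {3, 8, 63}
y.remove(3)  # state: {8, 63}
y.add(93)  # {8, 63, 93}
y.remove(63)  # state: {8, 93}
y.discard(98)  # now {8, 93}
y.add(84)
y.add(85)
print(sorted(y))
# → [8, 84, 85, 93]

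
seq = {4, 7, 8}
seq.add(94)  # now {4, 7, 8, 94}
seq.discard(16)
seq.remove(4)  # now {7, 8, 94}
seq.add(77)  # {7, 8, 77, 94}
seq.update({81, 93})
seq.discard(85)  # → {7, 8, 77, 81, 93, 94}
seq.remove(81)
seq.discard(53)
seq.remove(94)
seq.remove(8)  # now {7, 77, 93}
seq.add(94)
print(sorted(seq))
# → [7, 77, 93, 94]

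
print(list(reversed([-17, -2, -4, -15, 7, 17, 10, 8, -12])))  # [-12, 8, 10, 17, 7, -15, -4, -2, -17]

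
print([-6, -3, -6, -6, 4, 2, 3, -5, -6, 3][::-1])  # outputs [3, -6, -5, 3, 2, 4, -6, -6, -3, -6]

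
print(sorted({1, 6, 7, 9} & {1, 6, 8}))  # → [1, 6]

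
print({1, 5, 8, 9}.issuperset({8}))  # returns True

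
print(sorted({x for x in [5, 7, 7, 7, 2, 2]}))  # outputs [2, 5, 7]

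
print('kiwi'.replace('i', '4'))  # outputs k4w4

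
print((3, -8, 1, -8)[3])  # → -8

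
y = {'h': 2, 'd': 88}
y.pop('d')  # 88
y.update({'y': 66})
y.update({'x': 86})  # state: {'h': 2, 'y': 66, 'x': 86}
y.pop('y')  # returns 66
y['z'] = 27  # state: {'h': 2, 'x': 86, 'z': 27}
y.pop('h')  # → 2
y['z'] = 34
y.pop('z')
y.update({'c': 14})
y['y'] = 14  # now {'x': 86, 'c': 14, 'y': 14}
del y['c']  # {'x': 86, 'y': 14}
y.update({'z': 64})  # {'x': 86, 'y': 14, 'z': 64}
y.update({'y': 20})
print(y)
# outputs {'x': 86, 'y': 20, 'z': 64}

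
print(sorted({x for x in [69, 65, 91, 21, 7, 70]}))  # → [7, 21, 65, 69, 70, 91]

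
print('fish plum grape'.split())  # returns ['fish', 'plum', 'grape']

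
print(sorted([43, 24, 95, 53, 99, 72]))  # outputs [24, 43, 53, 72, 95, 99]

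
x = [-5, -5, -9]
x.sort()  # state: [-9, -5, -5]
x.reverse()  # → [-5, -5, -9]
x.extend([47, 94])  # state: [-5, -5, -9, 47, 94]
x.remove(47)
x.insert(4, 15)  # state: [-5, -5, -9, 94, 15]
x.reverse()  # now [15, 94, -9, -5, -5]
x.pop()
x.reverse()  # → [-5, -9, 94, 15]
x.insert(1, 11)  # [-5, 11, -9, 94, 15]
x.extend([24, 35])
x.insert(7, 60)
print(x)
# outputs [-5, 11, -9, 94, 15, 24, 35, 60]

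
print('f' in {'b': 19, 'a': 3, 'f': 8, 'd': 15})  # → True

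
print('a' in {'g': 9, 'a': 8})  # True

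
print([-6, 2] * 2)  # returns [-6, 2, -6, 2]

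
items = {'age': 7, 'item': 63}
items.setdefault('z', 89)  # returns 89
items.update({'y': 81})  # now {'age': 7, 'item': 63, 'z': 89, 'y': 81}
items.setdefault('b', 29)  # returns 29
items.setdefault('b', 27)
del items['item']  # {'age': 7, 'z': 89, 'y': 81, 'b': 29}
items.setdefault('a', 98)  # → 98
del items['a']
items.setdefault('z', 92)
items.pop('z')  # 89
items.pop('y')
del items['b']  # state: {'age': 7}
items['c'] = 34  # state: {'age': 7, 'c': 34}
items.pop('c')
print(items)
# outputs {'age': 7}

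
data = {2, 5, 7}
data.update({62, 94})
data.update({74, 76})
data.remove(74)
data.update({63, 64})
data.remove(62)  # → {2, 5, 7, 63, 64, 76, 94}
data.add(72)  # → {2, 5, 7, 63, 64, 72, 76, 94}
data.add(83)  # {2, 5, 7, 63, 64, 72, 76, 83, 94}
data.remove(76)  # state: {2, 5, 7, 63, 64, 72, 83, 94}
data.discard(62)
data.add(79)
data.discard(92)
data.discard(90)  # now {2, 5, 7, 63, 64, 72, 79, 83, 94}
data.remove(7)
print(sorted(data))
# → [2, 5, 63, 64, 72, 79, 83, 94]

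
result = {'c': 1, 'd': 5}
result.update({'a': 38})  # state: {'c': 1, 'd': 5, 'a': 38}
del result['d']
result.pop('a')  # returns 38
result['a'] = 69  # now {'c': 1, 'a': 69}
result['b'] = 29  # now {'c': 1, 'a': 69, 'b': 29}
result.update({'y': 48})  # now {'c': 1, 'a': 69, 'b': 29, 'y': 48}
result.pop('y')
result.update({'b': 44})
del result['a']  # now {'c': 1, 'b': 44}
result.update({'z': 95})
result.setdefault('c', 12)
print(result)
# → {'c': 1, 'b': 44, 'z': 95}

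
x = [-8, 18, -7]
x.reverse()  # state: [-7, 18, -8]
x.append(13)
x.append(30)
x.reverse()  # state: [30, 13, -8, 18, -7]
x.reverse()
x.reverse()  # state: [30, 13, -8, 18, -7]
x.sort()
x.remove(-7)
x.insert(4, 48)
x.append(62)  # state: [-8, 13, 18, 30, 48, 62]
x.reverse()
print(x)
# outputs [62, 48, 30, 18, 13, -8]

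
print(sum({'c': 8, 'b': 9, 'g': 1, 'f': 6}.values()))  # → 24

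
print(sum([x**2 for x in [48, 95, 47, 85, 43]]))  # 22612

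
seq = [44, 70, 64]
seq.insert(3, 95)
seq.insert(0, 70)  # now [70, 44, 70, 64, 95]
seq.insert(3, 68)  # [70, 44, 70, 68, 64, 95]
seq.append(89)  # [70, 44, 70, 68, 64, 95, 89]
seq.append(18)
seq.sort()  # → [18, 44, 64, 68, 70, 70, 89, 95]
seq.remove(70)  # [18, 44, 64, 68, 70, 89, 95]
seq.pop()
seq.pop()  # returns 89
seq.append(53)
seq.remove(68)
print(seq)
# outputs [18, 44, 64, 70, 53]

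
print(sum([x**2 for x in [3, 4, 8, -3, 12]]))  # 242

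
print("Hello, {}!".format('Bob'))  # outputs Hello, Bob!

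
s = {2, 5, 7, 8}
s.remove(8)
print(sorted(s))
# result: [2, 5, 7]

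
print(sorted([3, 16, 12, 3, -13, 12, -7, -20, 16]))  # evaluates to [-20, -13, -7, 3, 3, 12, 12, 16, 16]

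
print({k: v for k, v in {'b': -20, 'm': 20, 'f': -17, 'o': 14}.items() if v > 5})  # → {'m': 20, 'o': 14}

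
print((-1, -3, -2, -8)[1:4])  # (-3, -2, -8)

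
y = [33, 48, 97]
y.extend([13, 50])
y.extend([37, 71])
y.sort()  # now [13, 33, 37, 48, 50, 71, 97]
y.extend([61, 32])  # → [13, 33, 37, 48, 50, 71, 97, 61, 32]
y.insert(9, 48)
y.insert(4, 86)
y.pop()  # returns 48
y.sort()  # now [13, 32, 33, 37, 48, 50, 61, 71, 86, 97]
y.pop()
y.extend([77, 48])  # [13, 32, 33, 37, 48, 50, 61, 71, 86, 77, 48]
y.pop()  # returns 48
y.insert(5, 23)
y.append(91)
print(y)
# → [13, 32, 33, 37, 48, 23, 50, 61, 71, 86, 77, 91]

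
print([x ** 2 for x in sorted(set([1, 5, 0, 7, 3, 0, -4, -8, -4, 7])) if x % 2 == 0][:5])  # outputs [64, 16, 0]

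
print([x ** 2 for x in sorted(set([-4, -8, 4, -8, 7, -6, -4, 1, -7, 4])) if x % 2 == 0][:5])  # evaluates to [64, 36, 16, 16]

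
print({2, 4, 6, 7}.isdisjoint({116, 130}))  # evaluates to True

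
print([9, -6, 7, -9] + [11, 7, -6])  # [9, -6, 7, -9, 11, 7, -6]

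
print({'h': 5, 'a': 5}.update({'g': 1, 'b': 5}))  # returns None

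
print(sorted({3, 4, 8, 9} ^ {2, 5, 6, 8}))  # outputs [2, 3, 4, 5, 6, 9]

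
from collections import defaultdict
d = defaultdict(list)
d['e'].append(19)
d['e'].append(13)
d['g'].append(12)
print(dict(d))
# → {'e': [19, 13], 'g': [12]}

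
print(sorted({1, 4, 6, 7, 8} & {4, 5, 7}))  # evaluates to [4, 7]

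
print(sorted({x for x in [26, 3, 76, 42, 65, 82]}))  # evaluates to [3, 26, 42, 65, 76, 82]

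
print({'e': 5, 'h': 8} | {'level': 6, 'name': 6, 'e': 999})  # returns {'e': 999, 'h': 8, 'level': 6, 'name': 6}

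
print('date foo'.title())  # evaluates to Date Foo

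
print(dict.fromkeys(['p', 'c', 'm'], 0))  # {'p': 0, 'c': 0, 'm': 0}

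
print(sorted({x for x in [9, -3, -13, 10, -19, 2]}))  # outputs [-19, -13, -3, 2, 9, 10]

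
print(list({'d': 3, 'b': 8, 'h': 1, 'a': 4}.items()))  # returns [('d', 3), ('b', 8), ('h', 1), ('a', 4)]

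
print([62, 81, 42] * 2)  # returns [62, 81, 42, 62, 81, 42]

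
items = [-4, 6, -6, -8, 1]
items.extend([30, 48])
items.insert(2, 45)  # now [-4, 6, 45, -6, -8, 1, 30, 48]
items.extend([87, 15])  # [-4, 6, 45, -6, -8, 1, 30, 48, 87, 15]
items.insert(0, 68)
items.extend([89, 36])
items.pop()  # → 36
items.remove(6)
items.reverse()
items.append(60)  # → [89, 15, 87, 48, 30, 1, -8, -6, 45, -4, 68, 60]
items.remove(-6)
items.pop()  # 60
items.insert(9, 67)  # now [89, 15, 87, 48, 30, 1, -8, 45, -4, 67, 68]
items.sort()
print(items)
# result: [-8, -4, 1, 15, 30, 45, 48, 67, 68, 87, 89]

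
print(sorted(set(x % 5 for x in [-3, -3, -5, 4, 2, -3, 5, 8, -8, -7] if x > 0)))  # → [0, 2, 3, 4]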